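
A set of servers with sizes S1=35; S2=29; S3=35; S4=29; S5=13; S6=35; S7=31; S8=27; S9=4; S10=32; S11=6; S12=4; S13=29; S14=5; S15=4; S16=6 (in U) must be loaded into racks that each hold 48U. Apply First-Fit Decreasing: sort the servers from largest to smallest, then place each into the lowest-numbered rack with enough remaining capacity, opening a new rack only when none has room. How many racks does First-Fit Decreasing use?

Sorted descending: 35, 35, 35, 32, 31, 29, 29, 29, 27, 13, 6, 6, 5, 4, 4, 4.
35U → rack 1 (remaining 13U)
35U → rack 2 (remaining 13U)
35U → rack 3 (remaining 13U)
32U → rack 4 (remaining 16U)
31U → rack 5 (remaining 17U)
29U → rack 6 (remaining 19U)
29U → rack 7 (remaining 19U)
29U → rack 8 (remaining 19U)
27U → rack 9 (remaining 21U)
13U → rack 1 (remaining 0U)
6U → rack 2 (remaining 7U)
6U → rack 2 (remaining 1U)
5U → rack 3 (remaining 8U)
4U → rack 3 (remaining 4U)
4U → rack 3 (remaining 0U)
4U → rack 4 (remaining 12U)
Final racks: [35,13] [35,6,6] [35,5,4,4] [32,4] [31] [29] [29] [29] [27].

9 racks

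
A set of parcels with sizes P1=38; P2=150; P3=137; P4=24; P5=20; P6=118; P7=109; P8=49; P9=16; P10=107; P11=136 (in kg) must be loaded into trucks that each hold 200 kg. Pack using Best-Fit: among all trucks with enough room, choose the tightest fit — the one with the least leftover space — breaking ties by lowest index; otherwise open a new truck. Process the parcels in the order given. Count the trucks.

truck 1: place P1 (38 kg), 162 kg left
truck 1: place P2 (150 kg), 12 kg left
truck 2: place P3 (137 kg), 63 kg left
truck 2: place P4 (24 kg), 39 kg left
truck 2: place P5 (20 kg), 19 kg left
truck 3: place P6 (118 kg), 82 kg left
truck 4: place P7 (109 kg), 91 kg left
truck 3: place P8 (49 kg), 33 kg left
truck 2: place P9 (16 kg), 3 kg left
truck 5: place P10 (107 kg), 93 kg left
truck 6: place P11 (136 kg), 64 kg left
Final trucks: [38,150] [137,24,20,16] [118,49] [109] [107] [136].

6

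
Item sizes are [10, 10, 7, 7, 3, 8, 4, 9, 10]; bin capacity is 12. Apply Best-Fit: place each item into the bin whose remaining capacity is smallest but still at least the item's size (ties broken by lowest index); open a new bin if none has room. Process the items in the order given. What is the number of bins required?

bin 1: place 10, 2 left
bin 2: place 10, 2 left
bin 3: place 7, 5 left
bin 4: place 7, 5 left
bin 3: place 3, 2 left
bin 5: place 8, 4 left
bin 5: place 4, 0 left
bin 6: place 9, 3 left
bin 7: place 10, 2 left
Final bins: [10] [10] [7,3] [7] [8,4] [9] [10].

7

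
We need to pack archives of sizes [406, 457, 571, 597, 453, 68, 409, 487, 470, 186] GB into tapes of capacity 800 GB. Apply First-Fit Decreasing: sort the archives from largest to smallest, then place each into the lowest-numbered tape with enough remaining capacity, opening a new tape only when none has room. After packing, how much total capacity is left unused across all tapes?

2296

Sorted descending: 597, 571, 487, 470, 457, 453, 409, 406, 186, 68.
tape 1: place 597 GB, 203 GB left
tape 2: place 571 GB, 229 GB left
tape 3: place 487 GB, 313 GB left
tape 4: place 470 GB, 330 GB left
tape 5: place 457 GB, 343 GB left
tape 6: place 453 GB, 347 GB left
tape 7: place 409 GB, 391 GB left
tape 8: place 406 GB, 394 GB left
tape 1: place 186 GB, 17 GB left
tape 2: place 68 GB, 161 GB left
8 tapes × 800 GB = 6400 GB; used 4104 GB; unused 2296 GB.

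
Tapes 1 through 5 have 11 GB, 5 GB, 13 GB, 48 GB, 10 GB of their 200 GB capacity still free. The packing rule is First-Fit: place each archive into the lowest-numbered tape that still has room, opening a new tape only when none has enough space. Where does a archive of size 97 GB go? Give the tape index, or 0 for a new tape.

No tape has ≥ 97 GB free, so a new tape is opened.

0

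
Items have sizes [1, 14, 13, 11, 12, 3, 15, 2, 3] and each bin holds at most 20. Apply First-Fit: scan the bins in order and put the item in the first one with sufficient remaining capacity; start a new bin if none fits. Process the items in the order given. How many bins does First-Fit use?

5 bins

Put 1 in bin 1; 19 remain.
Put 14 in bin 1; 5 remain.
Put 13 in bin 2; 7 remain.
Put 11 in bin 3; 9 remain.
Put 12 in bin 4; 8 remain.
Put 3 in bin 1; 2 remain.
Put 15 in bin 5; 5 remain.
Put 2 in bin 1; 0 remain.
Put 3 in bin 2; 4 remain.
Final bins: [1,14,3,2] [13,3] [11] [12] [15].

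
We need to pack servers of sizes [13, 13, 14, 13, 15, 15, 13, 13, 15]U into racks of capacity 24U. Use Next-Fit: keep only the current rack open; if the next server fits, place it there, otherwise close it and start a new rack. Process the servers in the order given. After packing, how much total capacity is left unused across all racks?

Put 13U in rack 1; 11U remain.
Put 13U in rack 2; 11U remain.
Put 14U in rack 3; 10U remain.
Put 13U in rack 4; 11U remain.
Put 15U in rack 5; 9U remain.
Put 15U in rack 6; 9U remain.
Put 13U in rack 7; 11U remain.
Put 13U in rack 8; 11U remain.
Put 15U in rack 9; 9U remain.
9 racks × 24U = 216U; used 124U; unused 92U.

92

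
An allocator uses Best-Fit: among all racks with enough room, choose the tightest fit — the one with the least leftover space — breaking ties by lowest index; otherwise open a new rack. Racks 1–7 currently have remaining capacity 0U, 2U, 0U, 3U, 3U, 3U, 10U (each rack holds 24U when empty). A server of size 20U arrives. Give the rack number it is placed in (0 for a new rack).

0

No rack has ≥ 20U free, so a new rack is opened.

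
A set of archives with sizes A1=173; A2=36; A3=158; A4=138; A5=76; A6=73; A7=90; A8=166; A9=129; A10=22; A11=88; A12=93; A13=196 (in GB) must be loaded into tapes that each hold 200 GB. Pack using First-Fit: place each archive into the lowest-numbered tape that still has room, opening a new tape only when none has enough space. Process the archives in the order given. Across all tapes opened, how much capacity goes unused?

Put A1 (173 GB) in tape 1; 27 GB remain.
Put A2 (36 GB) in tape 2; 164 GB remain.
Put A3 (158 GB) in tape 2; 6 GB remain.
Put A4 (138 GB) in tape 3; 62 GB remain.
Put A5 (76 GB) in tape 4; 124 GB remain.
Put A6 (73 GB) in tape 4; 51 GB remain.
Put A7 (90 GB) in tape 5; 110 GB remain.
Put A8 (166 GB) in tape 6; 34 GB remain.
Put A9 (129 GB) in tape 7; 71 GB remain.
Put A10 (22 GB) in tape 1; 5 GB remain.
Put A11 (88 GB) in tape 5; 22 GB remain.
Put A12 (93 GB) in tape 8; 107 GB remain.
Put A13 (196 GB) in tape 9; 4 GB remain.
9 tapes × 200 GB = 1800 GB; used 1438 GB; unused 362 GB.

362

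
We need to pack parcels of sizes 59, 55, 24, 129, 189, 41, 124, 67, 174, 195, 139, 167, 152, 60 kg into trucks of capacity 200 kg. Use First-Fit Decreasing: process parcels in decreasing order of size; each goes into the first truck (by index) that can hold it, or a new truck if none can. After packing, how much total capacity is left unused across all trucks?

Sorted descending: 195, 189, 174, 167, 152, 139, 129, 124, 67, 60, 59, 55, 41, 24.
195 kg → truck 1 (remaining 5 kg)
189 kg → truck 2 (remaining 11 kg)
174 kg → truck 3 (remaining 26 kg)
167 kg → truck 4 (remaining 33 kg)
152 kg → truck 5 (remaining 48 kg)
139 kg → truck 6 (remaining 61 kg)
129 kg → truck 7 (remaining 71 kg)
124 kg → truck 8 (remaining 76 kg)
67 kg → truck 7 (remaining 4 kg)
60 kg → truck 6 (remaining 1 kg)
59 kg → truck 8 (remaining 17 kg)
55 kg → truck 9 (remaining 145 kg)
41 kg → truck 5 (remaining 7 kg)
24 kg → truck 3 (remaining 2 kg)
9 trucks × 200 kg = 1800 kg; used 1575 kg; unused 225 kg.

225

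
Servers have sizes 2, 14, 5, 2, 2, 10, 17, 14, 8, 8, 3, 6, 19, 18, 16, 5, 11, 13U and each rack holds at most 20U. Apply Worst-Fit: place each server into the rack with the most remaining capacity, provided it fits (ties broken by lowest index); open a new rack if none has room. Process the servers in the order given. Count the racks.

11 racks

rack 1: place 2U, 18U left
rack 1: place 14U, 4U left
rack 2: place 5U, 15U left
rack 2: place 2U, 13U left
rack 2: place 2U, 11U left
rack 2: place 10U, 1U left
rack 3: place 17U, 3U left
rack 4: place 14U, 6U left
rack 5: place 8U, 12U left
rack 5: place 8U, 4U left
rack 4: place 3U, 3U left
rack 6: place 6U, 14U left
rack 7: place 19U, 1U left
rack 8: place 18U, 2U left
rack 9: place 16U, 4U left
rack 6: place 5U, 9U left
rack 10: place 11U, 9U left
rack 11: place 13U, 7U left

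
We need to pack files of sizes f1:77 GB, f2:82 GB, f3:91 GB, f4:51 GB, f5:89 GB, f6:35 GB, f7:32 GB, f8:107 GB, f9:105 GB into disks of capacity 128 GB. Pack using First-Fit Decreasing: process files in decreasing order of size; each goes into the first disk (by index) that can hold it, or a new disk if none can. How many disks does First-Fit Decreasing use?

6 disks

Sorted descending: 107, 105, 91, 89, 82, 77, 51, 35, 32.
107 GB → disk 1 (remaining 21 GB)
105 GB → disk 2 (remaining 23 GB)
91 GB → disk 3 (remaining 37 GB)
89 GB → disk 4 (remaining 39 GB)
82 GB → disk 5 (remaining 46 GB)
77 GB → disk 6 (remaining 51 GB)
51 GB → disk 6 (remaining 0 GB)
35 GB → disk 3 (remaining 2 GB)
32 GB → disk 4 (remaining 7 GB)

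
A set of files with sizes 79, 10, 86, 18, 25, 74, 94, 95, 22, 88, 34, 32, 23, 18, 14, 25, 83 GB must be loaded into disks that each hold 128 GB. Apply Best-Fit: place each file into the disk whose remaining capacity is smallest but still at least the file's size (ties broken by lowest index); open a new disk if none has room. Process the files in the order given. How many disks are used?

79 GB → disk 1 (remaining 49 GB)
10 GB → disk 1 (remaining 39 GB)
86 GB → disk 2 (remaining 42 GB)
18 GB → disk 1 (remaining 21 GB)
25 GB → disk 2 (remaining 17 GB)
74 GB → disk 3 (remaining 54 GB)
94 GB → disk 4 (remaining 34 GB)
95 GB → disk 5 (remaining 33 GB)
22 GB → disk 5 (remaining 11 GB)
88 GB → disk 6 (remaining 40 GB)
34 GB → disk 4 (remaining 0 GB)
32 GB → disk 6 (remaining 8 GB)
23 GB → disk 3 (remaining 31 GB)
18 GB → disk 1 (remaining 3 GB)
14 GB → disk 2 (remaining 3 GB)
25 GB → disk 3 (remaining 6 GB)
83 GB → disk 7 (remaining 45 GB)

7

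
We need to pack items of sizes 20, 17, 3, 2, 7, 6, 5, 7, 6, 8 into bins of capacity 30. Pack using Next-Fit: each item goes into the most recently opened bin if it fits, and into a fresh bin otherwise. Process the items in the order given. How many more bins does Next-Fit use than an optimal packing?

Next-Fit: [20] [17,3,2,7] [6,5,7,6] [8] → 4 bins.
Total size 81; any packing needs at least ⌈81/30⌉ = 3 bins.
An optimal packing achieves that bound: [20,8,2] [17,7,6] [7,6,5,3] → 3 bins.
Excess: 4 − 3 = 1.

1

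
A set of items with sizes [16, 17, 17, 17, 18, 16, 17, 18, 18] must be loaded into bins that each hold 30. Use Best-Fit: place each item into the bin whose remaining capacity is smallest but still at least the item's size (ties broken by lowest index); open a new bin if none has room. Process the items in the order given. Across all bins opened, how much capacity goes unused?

bin 1: place 16, 14 left
bin 2: place 17, 13 left
bin 3: place 17, 13 left
bin 4: place 17, 13 left
bin 5: place 18, 12 left
bin 6: place 16, 14 left
bin 7: place 17, 13 left
bin 8: place 18, 12 left
bin 9: place 18, 12 left
9 bins × 30 = 270; used 154; unused 116.

116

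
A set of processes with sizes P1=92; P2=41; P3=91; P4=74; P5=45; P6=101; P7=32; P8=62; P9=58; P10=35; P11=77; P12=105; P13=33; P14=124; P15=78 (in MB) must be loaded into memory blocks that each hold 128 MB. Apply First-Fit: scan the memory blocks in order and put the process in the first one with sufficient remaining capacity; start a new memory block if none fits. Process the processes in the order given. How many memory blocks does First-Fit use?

memory block 1: place P1 (92 MB), 36 MB left
memory block 2: place P2 (41 MB), 87 MB left
memory block 3: place P3 (91 MB), 37 MB left
memory block 2: place P4 (74 MB), 13 MB left
memory block 4: place P5 (45 MB), 83 MB left
memory block 5: place P6 (101 MB), 27 MB left
memory block 1: place P7 (32 MB), 4 MB left
memory block 4: place P8 (62 MB), 21 MB left
memory block 6: place P9 (58 MB), 70 MB left
memory block 3: place P10 (35 MB), 2 MB left
memory block 7: place P11 (77 MB), 51 MB left
memory block 8: place P12 (105 MB), 23 MB left
memory block 6: place P13 (33 MB), 37 MB left
memory block 9: place P14 (124 MB), 4 MB left
memory block 10: place P15 (78 MB), 50 MB left

10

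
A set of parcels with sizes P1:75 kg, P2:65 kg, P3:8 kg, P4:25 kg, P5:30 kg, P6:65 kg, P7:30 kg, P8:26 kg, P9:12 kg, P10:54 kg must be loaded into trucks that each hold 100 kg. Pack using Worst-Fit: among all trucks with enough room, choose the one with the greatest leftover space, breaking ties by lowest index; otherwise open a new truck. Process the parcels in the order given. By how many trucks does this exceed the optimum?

Worst-Fit: [75] [65,8,25] [30,65] [30,26,12] [54] → 5 trucks.
Total size 390 kg; any packing needs at least ⌈390/100⌉ = 4 trucks.
An optimal packing achieves that bound: [75,25] [65,30] [65,30] [54,26,12,8] → 4 trucks.
Excess: 5 − 4 = 1.

1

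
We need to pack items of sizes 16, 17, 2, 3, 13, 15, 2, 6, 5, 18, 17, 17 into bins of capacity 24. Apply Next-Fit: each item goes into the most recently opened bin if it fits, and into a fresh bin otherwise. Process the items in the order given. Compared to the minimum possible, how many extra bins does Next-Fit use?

Next-Fit: [16] [17,2,3] [13] [15,2,6] [5,18] [17] [17] → 7 bins.
7 items exceed 12 (half the capacity), and no two of those can share a bin, so at least 7 bins are needed.
So 7 is already optimal.

0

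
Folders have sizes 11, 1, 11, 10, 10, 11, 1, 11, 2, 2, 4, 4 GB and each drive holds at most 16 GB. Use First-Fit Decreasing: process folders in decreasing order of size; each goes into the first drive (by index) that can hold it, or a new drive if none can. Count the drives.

6 drives

Sorted descending: 11, 11, 11, 11, 10, 10, 4, 4, 2, 2, 1, 1.
11 GB → drive 1 (remaining 5 GB)
11 GB → drive 2 (remaining 5 GB)
11 GB → drive 3 (remaining 5 GB)
11 GB → drive 4 (remaining 5 GB)
10 GB → drive 5 (remaining 6 GB)
10 GB → drive 6 (remaining 6 GB)
4 GB → drive 1 (remaining 1 GB)
4 GB → drive 2 (remaining 1 GB)
2 GB → drive 3 (remaining 3 GB)
2 GB → drive 3 (remaining 1 GB)
1 GB → drive 1 (remaining 0 GB)
1 GB → drive 2 (remaining 0 GB)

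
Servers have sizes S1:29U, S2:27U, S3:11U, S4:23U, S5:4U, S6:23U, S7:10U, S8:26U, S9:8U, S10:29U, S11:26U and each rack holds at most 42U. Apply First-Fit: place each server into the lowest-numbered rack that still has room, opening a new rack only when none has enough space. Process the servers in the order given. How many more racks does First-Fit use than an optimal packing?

First-Fit: [29,11] [27,4,10] [23,8] [23] [26] [29] [26] → 7 racks.
7 servers exceed 21U (half the capacity), and no two of those can share a rack, so at least 7 racks are needed.
So 7 is already optimal.

0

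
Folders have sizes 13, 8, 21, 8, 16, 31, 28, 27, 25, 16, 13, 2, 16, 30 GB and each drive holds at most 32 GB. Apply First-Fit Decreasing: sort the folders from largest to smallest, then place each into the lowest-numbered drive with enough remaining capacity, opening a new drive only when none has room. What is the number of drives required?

Sorted descending: 31, 30, 28, 27, 25, 21, 16, 16, 16, 13, 13, 8, 8, 2.
31 GB → drive 1 (remaining 1 GB)
30 GB → drive 2 (remaining 2 GB)
28 GB → drive 3 (remaining 4 GB)
27 GB → drive 4 (remaining 5 GB)
25 GB → drive 5 (remaining 7 GB)
21 GB → drive 6 (remaining 11 GB)
16 GB → drive 7 (remaining 16 GB)
16 GB → drive 7 (remaining 0 GB)
16 GB → drive 8 (remaining 16 GB)
13 GB → drive 8 (remaining 3 GB)
13 GB → drive 9 (remaining 19 GB)
8 GB → drive 6 (remaining 3 GB)
8 GB → drive 9 (remaining 11 GB)
2 GB → drive 2 (remaining 0 GB)
Final drives: [31] [30,2] [28] [27] [25] [21,8] [16,16] [16,13] [13,8].

9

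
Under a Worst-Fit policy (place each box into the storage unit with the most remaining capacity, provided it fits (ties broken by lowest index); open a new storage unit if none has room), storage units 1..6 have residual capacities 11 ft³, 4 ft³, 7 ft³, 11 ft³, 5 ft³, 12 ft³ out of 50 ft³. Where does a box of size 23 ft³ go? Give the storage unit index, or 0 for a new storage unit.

No storage unit has ≥ 23 ft³ free, so a new storage unit is opened.

0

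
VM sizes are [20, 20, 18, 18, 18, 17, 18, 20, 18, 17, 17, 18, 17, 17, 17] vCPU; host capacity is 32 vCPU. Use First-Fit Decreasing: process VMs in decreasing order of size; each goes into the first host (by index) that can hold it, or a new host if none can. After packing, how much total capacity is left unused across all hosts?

210

Sorted descending: 20, 20, 20, 18, 18, 18, 18, 18, 18, 17, 17, 17, 17, 17, 17.
host 1: place 20 vCPU, 12 vCPU left
host 2: place 20 vCPU, 12 vCPU left
host 3: place 20 vCPU, 12 vCPU left
host 4: place 18 vCPU, 14 vCPU left
host 5: place 18 vCPU, 14 vCPU left
host 6: place 18 vCPU, 14 vCPU left
host 7: place 18 vCPU, 14 vCPU left
host 8: place 18 vCPU, 14 vCPU left
host 9: place 18 vCPU, 14 vCPU left
host 10: place 17 vCPU, 15 vCPU left
host 11: place 17 vCPU, 15 vCPU left
host 12: place 17 vCPU, 15 vCPU left
host 13: place 17 vCPU, 15 vCPU left
host 14: place 17 vCPU, 15 vCPU left
host 15: place 17 vCPU, 15 vCPU left
15 hosts × 32 vCPU = 480 vCPU; used 270 vCPU; unused 210 vCPU.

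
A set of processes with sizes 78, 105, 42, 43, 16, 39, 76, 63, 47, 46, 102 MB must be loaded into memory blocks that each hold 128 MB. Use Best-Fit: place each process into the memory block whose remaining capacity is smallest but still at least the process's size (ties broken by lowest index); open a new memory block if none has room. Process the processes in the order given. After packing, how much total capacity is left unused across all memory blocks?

111

memory block 1: place 78 MB, 50 MB left
memory block 2: place 105 MB, 23 MB left
memory block 1: place 42 MB, 8 MB left
memory block 3: place 43 MB, 85 MB left
memory block 2: place 16 MB, 7 MB left
memory block 3: place 39 MB, 46 MB left
memory block 4: place 76 MB, 52 MB left
memory block 5: place 63 MB, 65 MB left
memory block 4: place 47 MB, 5 MB left
memory block 3: place 46 MB, 0 MB left
memory block 6: place 102 MB, 26 MB left
6 memory blocks × 128 MB = 768 MB; used 657 MB; unused 111 MB.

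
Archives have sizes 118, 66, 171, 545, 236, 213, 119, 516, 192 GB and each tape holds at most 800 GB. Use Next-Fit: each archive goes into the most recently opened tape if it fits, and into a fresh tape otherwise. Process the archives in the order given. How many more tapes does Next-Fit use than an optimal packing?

Next-Fit: [118,66,171] [545,236] [213,119] [516,192] → 4 tapes.
Total size 2176 GB; any packing needs at least ⌈2176/800⌉ = 3 tapes.
An optimal packing achieves that bound: [545,236] [516,213,66] [192,171,119,118] → 3 tapes.
Excess: 4 − 3 = 1.

1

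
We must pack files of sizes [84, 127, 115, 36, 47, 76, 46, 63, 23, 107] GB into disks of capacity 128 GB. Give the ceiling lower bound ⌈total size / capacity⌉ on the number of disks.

6 disks

Total size = 84 + 127 + 115 + 36 + 47 + 76 + 46 + 63 + 23 + 107 = 724 GB.
⌈724 / 128⌉ = 6.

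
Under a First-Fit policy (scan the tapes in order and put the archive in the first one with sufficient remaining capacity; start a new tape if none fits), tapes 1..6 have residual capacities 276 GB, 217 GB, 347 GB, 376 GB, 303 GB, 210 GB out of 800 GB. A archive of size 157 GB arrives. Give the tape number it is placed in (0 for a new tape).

1

Tapes with room: tape 1 (276 GB), tape 2 (217 GB), tape 3 (347 GB), tape 4 (376 GB), tape 5 (303 GB), tape 6 (210 GB).
The first with room is tape 1.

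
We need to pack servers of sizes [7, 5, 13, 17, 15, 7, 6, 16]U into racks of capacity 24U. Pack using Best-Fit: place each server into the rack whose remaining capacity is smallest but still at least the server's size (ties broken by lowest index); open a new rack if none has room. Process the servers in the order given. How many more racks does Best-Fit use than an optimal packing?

Best-Fit: [7,5] [13] [17,7] [15,6] [16] → 5 racks.
Total size 86U; any packing needs at least ⌈86/24⌉ = 4 racks.
An optimal packing achieves that bound: [17,7] [16,7] [15,6] [13,5] → 4 racks.
Excess: 5 − 4 = 1.

1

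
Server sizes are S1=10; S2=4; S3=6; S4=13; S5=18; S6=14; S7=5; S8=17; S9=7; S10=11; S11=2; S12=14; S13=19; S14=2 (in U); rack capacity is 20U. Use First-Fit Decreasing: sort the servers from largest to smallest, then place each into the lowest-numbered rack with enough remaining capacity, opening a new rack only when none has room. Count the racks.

Sorted descending: 19, 18, 17, 14, 14, 13, 11, 10, 7, 6, 5, 4, 2, 2.
Put 19U in rack 1; 1U remain.
Put 18U in rack 2; 2U remain.
Put 17U in rack 3; 3U remain.
Put 14U in rack 4; 6U remain.
Put 14U in rack 5; 6U remain.
Put 13U in rack 6; 7U remain.
Put 11U in rack 7; 9U remain.
Put 10U in rack 8; 10U remain.
Put 7U in rack 6; 0U remain.
Put 6U in rack 4; 0U remain.
Put 5U in rack 5; 1U remain.
Put 4U in rack 7; 5U remain.
Put 2U in rack 2; 0U remain.
Put 2U in rack 3; 1U remain.

8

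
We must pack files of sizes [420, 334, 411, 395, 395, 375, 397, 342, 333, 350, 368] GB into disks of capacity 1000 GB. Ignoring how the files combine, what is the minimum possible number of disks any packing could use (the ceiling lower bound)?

5

Total size = 420 + 334 + 411 + 395 + 395 + 375 + 397 + 342 + 333 + 350 + 368 = 4120 GB.
⌈4120 / 1000⌉ = 5.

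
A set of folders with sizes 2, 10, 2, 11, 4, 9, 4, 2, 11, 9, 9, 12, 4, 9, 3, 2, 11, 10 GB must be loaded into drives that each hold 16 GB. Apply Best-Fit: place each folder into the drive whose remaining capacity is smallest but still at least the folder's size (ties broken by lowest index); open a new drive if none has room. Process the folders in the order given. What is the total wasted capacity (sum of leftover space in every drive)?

36

2 GB → drive 1 (remaining 14 GB)
10 GB → drive 1 (remaining 4 GB)
2 GB → drive 1 (remaining 2 GB)
11 GB → drive 2 (remaining 5 GB)
4 GB → drive 2 (remaining 1 GB)
9 GB → drive 3 (remaining 7 GB)
4 GB → drive 3 (remaining 3 GB)
2 GB → drive 1 (remaining 0 GB)
11 GB → drive 4 (remaining 5 GB)
9 GB → drive 5 (remaining 7 GB)
9 GB → drive 6 (remaining 7 GB)
12 GB → drive 7 (remaining 4 GB)
4 GB → drive 7 (remaining 0 GB)
9 GB → drive 8 (remaining 7 GB)
3 GB → drive 3 (remaining 0 GB)
2 GB → drive 4 (remaining 3 GB)
11 GB → drive 9 (remaining 5 GB)
10 GB → drive 10 (remaining 6 GB)
10 drives × 16 GB = 160 GB; used 124 GB; unused 36 GB.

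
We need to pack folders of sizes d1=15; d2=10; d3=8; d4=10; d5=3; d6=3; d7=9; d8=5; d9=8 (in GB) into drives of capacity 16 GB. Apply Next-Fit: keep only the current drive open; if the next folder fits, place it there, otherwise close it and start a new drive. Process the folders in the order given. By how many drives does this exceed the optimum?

1

Next-Fit: [15] [10] [8] [10,3,3] [9,5] [8] → 6 drives.
Total size 71 GB; any packing needs at least ⌈71/16⌉ = 5 drives.
An optimal packing achieves that bound: [15] [10,5] [10,3,3] [9] [8,8] → 5 drives.
Excess: 6 − 5 = 1.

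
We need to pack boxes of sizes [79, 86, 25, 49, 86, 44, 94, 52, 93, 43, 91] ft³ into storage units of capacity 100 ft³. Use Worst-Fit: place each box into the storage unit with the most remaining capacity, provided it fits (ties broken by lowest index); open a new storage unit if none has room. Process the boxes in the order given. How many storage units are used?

Put 79 ft³ in storage unit 1; 21 ft³ remain.
Put 86 ft³ in storage unit 2; 14 ft³ remain.
Put 25 ft³ in storage unit 3; 75 ft³ remain.
Put 49 ft³ in storage unit 3; 26 ft³ remain.
Put 86 ft³ in storage unit 4; 14 ft³ remain.
Put 44 ft³ in storage unit 5; 56 ft³ remain.
Put 94 ft³ in storage unit 6; 6 ft³ remain.
Put 52 ft³ in storage unit 5; 4 ft³ remain.
Put 93 ft³ in storage unit 7; 7 ft³ remain.
Put 43 ft³ in storage unit 8; 57 ft³ remain.
Put 91 ft³ in storage unit 9; 9 ft³ remain.

9 storage units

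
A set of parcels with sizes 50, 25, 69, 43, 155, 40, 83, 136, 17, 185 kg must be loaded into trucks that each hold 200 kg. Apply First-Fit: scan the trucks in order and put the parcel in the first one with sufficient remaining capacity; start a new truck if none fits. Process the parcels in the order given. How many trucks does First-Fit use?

truck 1: place 50 kg, 150 kg left
truck 1: place 25 kg, 125 kg left
truck 1: place 69 kg, 56 kg left
truck 1: place 43 kg, 13 kg left
truck 2: place 155 kg, 45 kg left
truck 2: place 40 kg, 5 kg left
truck 3: place 83 kg, 117 kg left
truck 4: place 136 kg, 64 kg left
truck 3: place 17 kg, 100 kg left
truck 5: place 185 kg, 15 kg left
Final trucks: [50,25,69,43] [155,40] [83,17] [136] [185].

5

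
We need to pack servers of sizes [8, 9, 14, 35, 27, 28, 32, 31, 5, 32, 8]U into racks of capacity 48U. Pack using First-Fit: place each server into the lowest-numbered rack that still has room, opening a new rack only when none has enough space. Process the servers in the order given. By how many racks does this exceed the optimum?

1

First-Fit: [8,9,14,5,8] [35] [27] [28] [32] [31] [32] → 7 racks.
6 servers exceed 24U (half the capacity), and no two of those can share a rack, so at least 6 racks are needed.
An optimal packing achieves that bound: [35,9] [32,14] [32,8,8] [31,5] [28] [27] → 6 racks.
Excess: 7 − 6 = 1.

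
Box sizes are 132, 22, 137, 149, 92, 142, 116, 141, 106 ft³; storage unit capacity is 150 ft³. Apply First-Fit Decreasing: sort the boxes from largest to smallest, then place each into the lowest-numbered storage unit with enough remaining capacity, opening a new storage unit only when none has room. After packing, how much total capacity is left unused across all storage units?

Sorted descending: 149, 142, 141, 137, 132, 116, 106, 92, 22.
storage unit 1: place 149 ft³, 1 ft³ left
storage unit 2: place 142 ft³, 8 ft³ left
storage unit 3: place 141 ft³, 9 ft³ left
storage unit 4: place 137 ft³, 13 ft³ left
storage unit 5: place 132 ft³, 18 ft³ left
storage unit 6: place 116 ft³, 34 ft³ left
storage unit 7: place 106 ft³, 44 ft³ left
storage unit 8: place 92 ft³, 58 ft³ left
storage unit 6: place 22 ft³, 12 ft³ left
8 storage units × 150 ft³ = 1200 ft³; used 1037 ft³; unused 163 ft³.

163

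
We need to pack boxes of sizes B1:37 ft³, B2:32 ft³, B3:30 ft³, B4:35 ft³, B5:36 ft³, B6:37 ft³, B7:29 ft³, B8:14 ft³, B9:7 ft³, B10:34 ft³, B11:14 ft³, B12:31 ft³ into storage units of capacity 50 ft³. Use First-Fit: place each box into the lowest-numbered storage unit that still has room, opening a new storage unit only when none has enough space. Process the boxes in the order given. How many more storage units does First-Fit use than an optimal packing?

0

First-Fit: [37,7] [32,14] [30,14] [35] [36] [37] [29] [34] [31] → 9 storage units.
9 boxes exceed 25 ft³ (half the capacity), and no two of those can share a storage unit, so at least 9 storage units are needed.
So 9 is already optimal.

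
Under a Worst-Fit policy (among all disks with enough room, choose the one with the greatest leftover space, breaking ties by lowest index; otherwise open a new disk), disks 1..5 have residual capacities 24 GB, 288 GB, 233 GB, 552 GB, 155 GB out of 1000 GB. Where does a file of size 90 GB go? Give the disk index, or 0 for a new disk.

4

Disks with room: disk 2 (288 GB), disk 3 (233 GB), disk 4 (552 GB), disk 5 (155 GB).
Most room is disk 4 with 552 GB free.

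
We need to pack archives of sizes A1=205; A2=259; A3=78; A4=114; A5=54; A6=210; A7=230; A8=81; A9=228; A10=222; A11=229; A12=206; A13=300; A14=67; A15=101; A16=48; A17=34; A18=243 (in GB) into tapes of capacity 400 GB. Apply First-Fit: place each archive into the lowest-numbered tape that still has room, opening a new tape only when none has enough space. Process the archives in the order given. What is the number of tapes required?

A1 (205 GB) → tape 1 (remaining 195 GB)
A2 (259 GB) → tape 2 (remaining 141 GB)
A3 (78 GB) → tape 1 (remaining 117 GB)
A4 (114 GB) → tape 1 (remaining 3 GB)
A5 (54 GB) → tape 2 (remaining 87 GB)
A6 (210 GB) → tape 3 (remaining 190 GB)
A7 (230 GB) → tape 4 (remaining 170 GB)
A8 (81 GB) → tape 2 (remaining 6 GB)
A9 (228 GB) → tape 5 (remaining 172 GB)
A10 (222 GB) → tape 6 (remaining 178 GB)
A11 (229 GB) → tape 7 (remaining 171 GB)
A12 (206 GB) → tape 8 (remaining 194 GB)
A13 (300 GB) → tape 9 (remaining 100 GB)
A14 (67 GB) → tape 3 (remaining 123 GB)
A15 (101 GB) → tape 3 (remaining 22 GB)
A16 (48 GB) → tape 4 (remaining 122 GB)
A17 (34 GB) → tape 4 (remaining 88 GB)
A18 (243 GB) → tape 10 (remaining 157 GB)
Final tapes: [205,78,114] [259,54,81] [210,67,101] [230,48,34] [228] [222] [229] [206] [300] [243].

10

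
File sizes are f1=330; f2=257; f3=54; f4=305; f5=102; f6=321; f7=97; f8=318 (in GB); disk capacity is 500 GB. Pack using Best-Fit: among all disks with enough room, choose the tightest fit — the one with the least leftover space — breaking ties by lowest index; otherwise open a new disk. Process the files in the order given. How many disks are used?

Put f1 (330 GB) in disk 1; 170 GB remain.
Put f2 (257 GB) in disk 2; 243 GB remain.
Put f3 (54 GB) in disk 1; 116 GB remain.
Put f4 (305 GB) in disk 3; 195 GB remain.
Put f5 (102 GB) in disk 1; 14 GB remain.
Put f6 (321 GB) in disk 4; 179 GB remain.
Put f7 (97 GB) in disk 4; 82 GB remain.
Put f8 (318 GB) in disk 5; 182 GB remain.

5 disks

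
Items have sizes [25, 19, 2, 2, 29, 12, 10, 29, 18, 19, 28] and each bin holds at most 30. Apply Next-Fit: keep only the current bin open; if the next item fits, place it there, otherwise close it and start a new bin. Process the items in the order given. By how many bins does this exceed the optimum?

1

Next-Fit: [25] [19,2,2] [29] [12,10] [29] [18] [19] [28] → 8 bins.
Total size 193; any packing needs at least ⌈193/30⌉ = 7 bins.
An optimal packing achieves that bound: [29] [29] [28,2] [25,2] [19,10] [19] [18,12] → 7 bins.
Excess: 8 − 7 = 1.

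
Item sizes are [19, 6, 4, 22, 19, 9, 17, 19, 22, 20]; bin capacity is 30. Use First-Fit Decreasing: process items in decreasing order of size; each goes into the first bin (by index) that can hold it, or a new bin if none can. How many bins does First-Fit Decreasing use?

Sorted descending: 22, 22, 20, 19, 19, 19, 17, 9, 6, 4.
Put 22 in bin 1; 8 remain.
Put 22 in bin 2; 8 remain.
Put 20 in bin 3; 10 remain.
Put 19 in bin 4; 11 remain.
Put 19 in bin 5; 11 remain.
Put 19 in bin 6; 11 remain.
Put 17 in bin 7; 13 remain.
Put 9 in bin 3; 1 remain.
Put 6 in bin 1; 2 remain.
Put 4 in bin 2; 4 remain.
Final bins: [22,6] [22,4] [20,9] [19] [19] [19] [17].

7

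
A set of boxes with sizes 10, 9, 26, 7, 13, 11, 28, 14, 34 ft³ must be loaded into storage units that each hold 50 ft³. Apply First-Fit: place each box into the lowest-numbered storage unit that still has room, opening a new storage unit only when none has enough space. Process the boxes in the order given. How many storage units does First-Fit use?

4 storage units

Put 10 ft³ in storage unit 1; 40 ft³ remain.
Put 9 ft³ in storage unit 1; 31 ft³ remain.
Put 26 ft³ in storage unit 1; 5 ft³ remain.
Put 7 ft³ in storage unit 2; 43 ft³ remain.
Put 13 ft³ in storage unit 2; 30 ft³ remain.
Put 11 ft³ in storage unit 2; 19 ft³ remain.
Put 28 ft³ in storage unit 3; 22 ft³ remain.
Put 14 ft³ in storage unit 2; 5 ft³ remain.
Put 34 ft³ in storage unit 4; 16 ft³ remain.
Final storage units: [10,9,26] [7,13,11,14] [28] [34].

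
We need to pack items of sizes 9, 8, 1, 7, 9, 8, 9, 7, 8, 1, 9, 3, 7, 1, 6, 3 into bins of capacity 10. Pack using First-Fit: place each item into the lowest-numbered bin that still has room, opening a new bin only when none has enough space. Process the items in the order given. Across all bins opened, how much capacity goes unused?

Put 9 in bin 1; 1 remain.
Put 8 in bin 2; 2 remain.
Put 1 in bin 1; 0 remain.
Put 7 in bin 3; 3 remain.
Put 9 in bin 4; 1 remain.
Put 8 in bin 5; 2 remain.
Put 9 in bin 6; 1 remain.
Put 7 in bin 7; 3 remain.
Put 8 in bin 8; 2 remain.
Put 1 in bin 2; 1 remain.
Put 9 in bin 9; 1 remain.
Put 3 in bin 3; 0 remain.
Put 7 in bin 10; 3 remain.
Put 1 in bin 2; 0 remain.
Put 6 in bin 11; 4 remain.
Put 3 in bin 7; 0 remain.
11 bins × 10 = 110; used 96; unused 14.

14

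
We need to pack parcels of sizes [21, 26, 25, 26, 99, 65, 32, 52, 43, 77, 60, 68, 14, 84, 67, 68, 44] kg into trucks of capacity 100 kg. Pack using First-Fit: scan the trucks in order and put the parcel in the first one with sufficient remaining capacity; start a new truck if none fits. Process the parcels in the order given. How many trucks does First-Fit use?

truck 1: place 21 kg, 79 kg left
truck 1: place 26 kg, 53 kg left
truck 1: place 25 kg, 28 kg left
truck 1: place 26 kg, 2 kg left
truck 2: place 99 kg, 1 kg left
truck 3: place 65 kg, 35 kg left
truck 3: place 32 kg, 3 kg left
truck 4: place 52 kg, 48 kg left
truck 4: place 43 kg, 5 kg left
truck 5: place 77 kg, 23 kg left
truck 6: place 60 kg, 40 kg left
truck 7: place 68 kg, 32 kg left
truck 5: place 14 kg, 9 kg left
truck 8: place 84 kg, 16 kg left
truck 9: place 67 kg, 33 kg left
truck 10: place 68 kg, 32 kg left
truck 11: place 44 kg, 56 kg left
Final trucks: [21,26,25,26] [99] [65,32] [52,43] [77,14] [60] [68] [84] [67] [68] [44].

11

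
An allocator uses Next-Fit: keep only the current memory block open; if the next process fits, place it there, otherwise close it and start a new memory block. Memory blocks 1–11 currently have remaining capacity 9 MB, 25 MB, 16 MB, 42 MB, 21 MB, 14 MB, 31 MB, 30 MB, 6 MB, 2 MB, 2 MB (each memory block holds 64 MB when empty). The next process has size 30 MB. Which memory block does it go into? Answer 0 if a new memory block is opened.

0

Next-Fit only looks at memory block 11, which has 2 MB free.
30 MB does not fit, so a new memory block is opened.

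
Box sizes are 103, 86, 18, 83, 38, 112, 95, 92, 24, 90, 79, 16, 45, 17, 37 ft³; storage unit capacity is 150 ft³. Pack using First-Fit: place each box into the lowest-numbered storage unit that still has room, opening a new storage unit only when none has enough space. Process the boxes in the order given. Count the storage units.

8

103 ft³ → storage unit 1 (remaining 47 ft³)
86 ft³ → storage unit 2 (remaining 64 ft³)
18 ft³ → storage unit 1 (remaining 29 ft³)
83 ft³ → storage unit 3 (remaining 67 ft³)
38 ft³ → storage unit 2 (remaining 26 ft³)
112 ft³ → storage unit 4 (remaining 38 ft³)
95 ft³ → storage unit 5 (remaining 55 ft³)
92 ft³ → storage unit 6 (remaining 58 ft³)
24 ft³ → storage unit 1 (remaining 5 ft³)
90 ft³ → storage unit 7 (remaining 60 ft³)
79 ft³ → storage unit 8 (remaining 71 ft³)
16 ft³ → storage unit 2 (remaining 10 ft³)
45 ft³ → storage unit 3 (remaining 22 ft³)
17 ft³ → storage unit 3 (remaining 5 ft³)
37 ft³ → storage unit 4 (remaining 1 ft³)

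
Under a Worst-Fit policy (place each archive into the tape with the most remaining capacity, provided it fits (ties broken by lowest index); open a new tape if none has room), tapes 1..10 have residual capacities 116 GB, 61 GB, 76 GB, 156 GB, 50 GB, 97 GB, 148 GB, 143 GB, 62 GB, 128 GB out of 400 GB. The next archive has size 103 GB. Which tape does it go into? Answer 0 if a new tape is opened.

Tapes with room: tape 1 (116 GB), tape 4 (156 GB), tape 7 (148 GB), tape 8 (143 GB), tape 10 (128 GB).
Most room is tape 4 with 156 GB free.

4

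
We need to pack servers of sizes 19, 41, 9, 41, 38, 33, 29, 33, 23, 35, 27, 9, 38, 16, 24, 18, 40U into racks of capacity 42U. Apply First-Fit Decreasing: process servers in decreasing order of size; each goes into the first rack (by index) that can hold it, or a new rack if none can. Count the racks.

13

Sorted descending: 41, 41, 40, 38, 38, 35, 33, 33, 29, 27, 24, 23, 19, 18, 16, 9, 9.
rack 1: place 41U, 1U left
rack 2: place 41U, 1U left
rack 3: place 40U, 2U left
rack 4: place 38U, 4U left
rack 5: place 38U, 4U left
rack 6: place 35U, 7U left
rack 7: place 33U, 9U left
rack 8: place 33U, 9U left
rack 9: place 29U, 13U left
rack 10: place 27U, 15U left
rack 11: place 24U, 18U left
rack 12: place 23U, 19U left
rack 12: place 19U, 0U left
rack 11: place 18U, 0U left
rack 13: place 16U, 26U left
rack 7: place 9U, 0U left
rack 8: place 9U, 0U left
Final racks: [41] [41] [40] [38] [38] [35] [33,9] [33,9] [29] [27] [24,18] [23,19] [16].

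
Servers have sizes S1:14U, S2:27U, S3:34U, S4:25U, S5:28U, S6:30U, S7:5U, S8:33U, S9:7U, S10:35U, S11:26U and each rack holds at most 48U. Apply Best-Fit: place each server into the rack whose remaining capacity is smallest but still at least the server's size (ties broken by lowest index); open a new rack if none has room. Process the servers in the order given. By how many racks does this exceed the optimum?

0

Best-Fit: [14,27,5] [34,7] [25] [28] [30] [33] [35] [26] → 8 racks.
8 servers exceed 24U (half the capacity), and no two of those can share a rack, so at least 8 racks are needed.
So 8 is already optimal.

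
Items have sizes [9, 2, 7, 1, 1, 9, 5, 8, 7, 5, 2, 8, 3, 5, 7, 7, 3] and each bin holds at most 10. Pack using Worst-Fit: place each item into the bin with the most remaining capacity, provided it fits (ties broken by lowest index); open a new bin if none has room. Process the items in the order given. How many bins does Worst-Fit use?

10

Put 9 in bin 1; 1 remain.
Put 2 in bin 2; 8 remain.
Put 7 in bin 2; 1 remain.
Put 1 in bin 1; 0 remain.
Put 1 in bin 2; 0 remain.
Put 9 in bin 3; 1 remain.
Put 5 in bin 4; 5 remain.
Put 8 in bin 5; 2 remain.
Put 7 in bin 6; 3 remain.
Put 5 in bin 4; 0 remain.
Put 2 in bin 6; 1 remain.
Put 8 in bin 7; 2 remain.
Put 3 in bin 8; 7 remain.
Put 5 in bin 8; 2 remain.
Put 7 in bin 9; 3 remain.
Put 7 in bin 10; 3 remain.
Put 3 in bin 9; 0 remain.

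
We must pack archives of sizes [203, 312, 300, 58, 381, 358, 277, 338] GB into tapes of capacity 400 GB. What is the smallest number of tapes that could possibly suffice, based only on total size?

6

Total size = 203 + 312 + 300 + 58 + 381 + 358 + 277 + 338 = 2227 GB.
⌈2227 / 400⌉ = 6.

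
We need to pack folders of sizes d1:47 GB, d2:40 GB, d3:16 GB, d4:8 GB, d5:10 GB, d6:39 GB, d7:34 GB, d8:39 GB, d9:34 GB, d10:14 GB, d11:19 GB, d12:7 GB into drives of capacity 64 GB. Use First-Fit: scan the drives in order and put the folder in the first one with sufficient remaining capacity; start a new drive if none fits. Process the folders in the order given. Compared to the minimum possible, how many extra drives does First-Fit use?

First-Fit: [47,16] [40,8,10] [39,14,7] [34,19] [39] [34] → 6 drives.
6 folders exceed 32 GB (half the capacity), and no two of those can share a drive, so at least 6 drives are needed.
So 6 is already optimal.

0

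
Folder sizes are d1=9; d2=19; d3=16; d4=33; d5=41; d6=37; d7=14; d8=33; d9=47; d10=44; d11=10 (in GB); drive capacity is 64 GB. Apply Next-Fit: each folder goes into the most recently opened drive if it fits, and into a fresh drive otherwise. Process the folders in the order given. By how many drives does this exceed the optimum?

1

Next-Fit: [9,19,16] [33] [41] [37,14] [33] [47] [44,10] → 7 drives.
6 folders exceed 32 GB (half the capacity), and no two of those can share a drive, so at least 6 drives are needed.
An optimal packing achieves that bound: [47,16] [44,19] [41,14,9] [37,10] [33] [33] → 6 drives.
Excess: 7 − 6 = 1.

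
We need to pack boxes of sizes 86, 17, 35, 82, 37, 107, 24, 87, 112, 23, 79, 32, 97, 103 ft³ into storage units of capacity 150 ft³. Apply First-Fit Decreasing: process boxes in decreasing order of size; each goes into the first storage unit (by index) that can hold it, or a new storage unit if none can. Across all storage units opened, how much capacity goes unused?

279

Sorted descending: 112, 107, 103, 97, 87, 86, 82, 79, 37, 35, 32, 24, 23, 17.
112 ft³ → storage unit 1 (remaining 38 ft³)
107 ft³ → storage unit 2 (remaining 43 ft³)
103 ft³ → storage unit 3 (remaining 47 ft³)
97 ft³ → storage unit 4 (remaining 53 ft³)
87 ft³ → storage unit 5 (remaining 63 ft³)
86 ft³ → storage unit 6 (remaining 64 ft³)
82 ft³ → storage unit 7 (remaining 68 ft³)
79 ft³ → storage unit 8 (remaining 71 ft³)
37 ft³ → storage unit 1 (remaining 1 ft³)
35 ft³ → storage unit 2 (remaining 8 ft³)
32 ft³ → storage unit 3 (remaining 15 ft³)
24 ft³ → storage unit 4 (remaining 29 ft³)
23 ft³ → storage unit 4 (remaining 6 ft³)
17 ft³ → storage unit 5 (remaining 46 ft³)
8 storage units × 150 ft³ = 1200 ft³; used 921 ft³; unused 279 ft³.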